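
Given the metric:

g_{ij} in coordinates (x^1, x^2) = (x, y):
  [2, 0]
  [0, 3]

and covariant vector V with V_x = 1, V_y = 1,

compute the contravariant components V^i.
Inverse metric (diagonal): g^{xx} = 1/2, g^{yy} = 1/3
V^i = g^{ij} V_j:
V^x = (1/2)(1) + (0)(1) = 1/2
V^y = (0)(1) + (1/3)(1) = 1/3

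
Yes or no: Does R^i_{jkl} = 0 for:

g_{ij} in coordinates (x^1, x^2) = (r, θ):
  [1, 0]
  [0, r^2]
Non-zero Christoffel symbols:
Γ^r_{θ θ} = -r
Γ^θ_{r θ} = 1/r
Ricci tensor: R_{rr} = 0, R_{rθ} = 0, R_{θθ} = 0
All R_{ij} vanish; in 2 dimensions the Riemann tensor is fully determined by the Ricci tensor, so R^i_{jkl} = 0: the metric is flat (curvilinear coordinates on flat space).
Yes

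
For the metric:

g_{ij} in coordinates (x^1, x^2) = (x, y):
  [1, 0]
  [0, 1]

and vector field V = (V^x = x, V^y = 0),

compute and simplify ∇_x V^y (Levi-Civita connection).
All Christoffel symbols are zero.
∇_x V^y = ∂_x V^y + Γ^y_{x j} V^j
  = (0) + (0)(x) + (0)(0)
  = 0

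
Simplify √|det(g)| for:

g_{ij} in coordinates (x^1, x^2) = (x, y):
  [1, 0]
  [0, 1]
det(g) = 1
√|det(g)| = 1
Volume element: dV = 1 dx dy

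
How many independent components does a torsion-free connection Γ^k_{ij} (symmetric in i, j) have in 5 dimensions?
Γ^k_{ij} has n choices for the upper index and n(n+1)/2 independent symmetric lower index pairs.
Total = 5 × 5×6/2 = 5 × 15 = 75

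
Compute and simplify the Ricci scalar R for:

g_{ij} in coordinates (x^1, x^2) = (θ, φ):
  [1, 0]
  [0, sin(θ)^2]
Non-zero Christoffel symbols (Γ^k_{ij} = Γ^k_{ji}):
Γ^θ_{φ φ} = -sin(2*θ)/2
Γ^φ_{θ φ} = 1/tan(θ)
Ricci tensor (R_{ij} = R^k_{ikj}): R_{θθ} = 1, R_{θφ} = 0, R_{φφ} = sin(θ)^2
Inverse metric: g^{θθ} = 1, g^{φφ} = 1/sin(θ)^2
R = g^{ij} R_{ij} = (1)(1) + (1/sin(θ)^2)(sin(θ)^2) = 2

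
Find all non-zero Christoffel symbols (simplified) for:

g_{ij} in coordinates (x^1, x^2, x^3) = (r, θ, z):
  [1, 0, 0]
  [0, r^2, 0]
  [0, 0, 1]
Using Γ^k_{ij} = (1/2) g^{km} (∂_i g_{mj} + ∂_j g_{mi} - ∂_m g_{ij}); the metric is diagonal, so only the m = k term contributes.
Non-zero symbols (using the symmetry Γ^k_{ij} = Γ^k_{ji}):
Γ^r_{θ θ} = (1/2) g^{rr} (∂_θ g_{rθ} + ∂_θ g_{rθ} - ∂_r g_{θθ}) = (1/2)(1)((0) + (0) - (2*r)) = -r
Γ^θ_{r θ} = (1/2) g^{θθ} (∂_r g_{θθ} + ∂_θ g_{θr} - ∂_θ g_{rθ}) = (1/2)(1/r^2)((2*r) + (0) - (0)) = 1/r
All other Christoffel symbols are zero.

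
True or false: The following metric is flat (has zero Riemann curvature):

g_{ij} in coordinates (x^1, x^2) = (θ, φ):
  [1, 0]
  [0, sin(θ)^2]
Non-zero Christoffel symbols:
Γ^θ_{φ φ} = -sin(2*θ)/2
Γ^φ_{θ φ} = 1/tan(θ)
Ricci tensor: R_{θθ} = 1, R_{θφ} = 0, R_{φφ} = sin(θ)^2
The Ricci tensor is non-zero, so the Riemann tensor is non-zero: not flat.
False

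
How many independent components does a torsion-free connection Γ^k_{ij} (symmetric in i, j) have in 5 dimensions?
Γ^k_{ij} has n choices for the upper index and n(n+1)/2 independent symmetric lower index pairs.
Total = 5 × 5×6/2 = 5 × 15 = 75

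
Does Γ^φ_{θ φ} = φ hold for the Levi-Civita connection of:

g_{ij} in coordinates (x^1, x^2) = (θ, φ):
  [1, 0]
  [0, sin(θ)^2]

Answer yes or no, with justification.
Γ^φ_{θ φ} = (1/2) g^{φφ} (∂_θ g_{φφ} + ∂_φ g_{φθ} - ∂_φ g_{θφ}) = (1/2)(1/sin(θ)^2)((sin(2*θ)) + (0) - (0)) = 1/tan(θ)
This differs from the proposed value φ.
No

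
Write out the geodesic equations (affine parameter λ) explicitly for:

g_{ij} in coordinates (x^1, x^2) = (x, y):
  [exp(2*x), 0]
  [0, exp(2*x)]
Geodesic equation: d^2x^k/dλ^2 + Γ^k_{ij} (dx^i/dλ)(dx^j/dλ) = 0.
Non-zero Christoffel symbols:
Γ^x_{x x} = 1
Γ^x_{y y} = -1
Γ^y_{x y} = 1
Substituting (the symmetric pair Γ^k_{ij}, Γ^k_{ji} combines into a factor 2):
d^2x/dλ^2 + (dx/dλ)^2 - (dy/dλ)^2 = 0
d^2y/dλ^2 + 2 (dx/dλ)(dy/dλ) = 0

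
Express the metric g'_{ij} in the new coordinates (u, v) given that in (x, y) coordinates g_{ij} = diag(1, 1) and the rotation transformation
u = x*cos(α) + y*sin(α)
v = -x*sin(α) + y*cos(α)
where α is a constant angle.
Invert the transformation: x = u*cos(α) - v*sin(α), y = u*sin(α) + v*cos(α)
g'_{ij} = (∂x^k/∂x'^i)(∂x^l/∂x'^j) g_{kl}; with g_{kl} = δ_{kl} this is Σ_k (∂x^k/∂x'^i)(∂x^k/∂x'^j).
Jacobian: ∂x/∂u = cos(α), ∂x/∂v = -sin(α), ∂y/∂u = sin(α), ∂y/∂v = cos(α)
g'_{uu} = (cos(α))(cos(α)) + (sin(α))(sin(α)) = 1
g'_{uv} = (cos(α))(-sin(α)) + (sin(α))(cos(α)) = 0
g'_{vv} = (-sin(α))(-sin(α)) + (cos(α))(cos(α)) = 1
g'_{ij} = diag(1, 1)
The Euclidean metric is invariant under rotations.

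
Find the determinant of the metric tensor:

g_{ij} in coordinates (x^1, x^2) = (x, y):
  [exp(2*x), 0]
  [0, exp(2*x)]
For a 2×2 metric: det(g) = g_{11}·g_{22} - g_{12}·g_{21}
= (exp(2*x))·(exp(2*x)) - (0)·(0)
= exp(4*x) - 0
det(g) = exp(4*x)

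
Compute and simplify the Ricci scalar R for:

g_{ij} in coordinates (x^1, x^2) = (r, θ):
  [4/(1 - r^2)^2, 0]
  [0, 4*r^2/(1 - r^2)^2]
Non-zero Christoffel symbols (Γ^k_{ij} = Γ^k_{ji}):
Γ^r_{r r} = 2*r/(1 - r^2)
Γ^r_{θ θ} = (r^3 + r)/(r^2 - 1)
Γ^θ_{r θ} = (-r^2 - 1)/(r^3 - r)
Ricci tensor (R_{ij} = R^k_{ikj}): R_{rr} = -4/(r^2 - 1)^2, R_{rθ} = 0, R_{θθ} = -4*r^2/(r^2 - 1)^2
Inverse metric: g^{rr} = (1 - r^2)^2/4, g^{θθ} = (1 - r^2)^2/(4*r^2)
R = g^{ij} R_{ij} = ((1 - r^2)^2/4)(-4/(r^2 - 1)^2) + ((1 - r^2)^2/(4*r^2))(-4*r^2/(r^2 - 1)^2) = -2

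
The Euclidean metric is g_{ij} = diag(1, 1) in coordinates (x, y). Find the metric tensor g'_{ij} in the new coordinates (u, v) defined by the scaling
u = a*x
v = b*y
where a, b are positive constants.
Invert the transformation: x = u/a, y = v/b
g'_{ij} = (∂x^k/∂x'^i)(∂x^l/∂x'^j) g_{kl}; with g_{kl} = δ_{kl} this is Σ_k (∂x^k/∂x'^i)(∂x^k/∂x'^j).
Jacobian: ∂x/∂u = 1/a, ∂x/∂v = 0, ∂y/∂u = 0, ∂y/∂v = 1/b
g'_{uu} = (1/a)(1/a) + (0)(0) = 1/a^2
g'_{uv} = (1/a)(0) + (0)(1/b) = 0
g'_{vv} = (0)(0) + (1/b)(1/b) = 1/b^2
g'_{ij} = diag(1/a^2, 1/b^2)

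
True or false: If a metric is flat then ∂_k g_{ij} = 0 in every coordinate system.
Flatness means R^i_{jkl} = 0; the components can still vary, e.g. the flat plane in polar coordinates has g_{θθ} = r^2.
False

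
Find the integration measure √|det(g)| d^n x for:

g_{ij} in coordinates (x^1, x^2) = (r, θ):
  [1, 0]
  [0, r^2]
det(g) = r^2
√|det(g)| = r
Volume element: dV = r dr dθ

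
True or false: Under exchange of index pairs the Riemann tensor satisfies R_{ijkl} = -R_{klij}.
The pair-exchange symmetry has a plus sign: R_{ijkl} = +R_{klij}.
False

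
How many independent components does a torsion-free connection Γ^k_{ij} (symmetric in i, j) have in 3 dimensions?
Γ^k_{ij} has n choices for the upper index and n(n+1)/2 independent symmetric lower index pairs.
Total = 3 × 3×4/2 = 3 × 6 = 18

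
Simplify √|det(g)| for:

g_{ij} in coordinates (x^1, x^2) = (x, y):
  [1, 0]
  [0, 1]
det(g) = 1
√|det(g)| = 1
Volume element: dV = 1 dx dy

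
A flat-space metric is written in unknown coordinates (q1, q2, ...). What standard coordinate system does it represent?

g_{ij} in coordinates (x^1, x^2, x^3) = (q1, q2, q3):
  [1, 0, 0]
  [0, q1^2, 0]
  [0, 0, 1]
The line element ds^2 = dq1^2 + q1^2 dq2^2 + dq3^2 is dr^2 + r^2 dθ^2 + dz^2 with q1 = r, q2 = θ, q3 = z.
cylindrical coordinates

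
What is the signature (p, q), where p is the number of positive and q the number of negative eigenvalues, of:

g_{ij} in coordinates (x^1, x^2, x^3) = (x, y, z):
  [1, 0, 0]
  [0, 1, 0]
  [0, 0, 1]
The metric is diagonal, so its eigenvalues are the diagonal entries: 1, 1, 1 (at a generic point, where coordinate-dependent entries are positive).
3 positive, 0 negative.
(3, 0) - Riemannian (positive definite)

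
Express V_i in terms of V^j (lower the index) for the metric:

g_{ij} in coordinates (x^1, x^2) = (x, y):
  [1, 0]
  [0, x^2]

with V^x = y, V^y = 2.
V_i = g_{ij} V^j:
V_x = (1)(y) + (0)(2) = y
V_y = (0)(y) + (x^2)(2) = 2*x^2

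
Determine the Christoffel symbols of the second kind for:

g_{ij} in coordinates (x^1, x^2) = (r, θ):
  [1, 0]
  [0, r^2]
Using Γ^k_{ij} = (1/2) g^{km} (∂_i g_{mj} + ∂_j g_{mi} - ∂_m g_{ij}); the metric is diagonal, so only the m = k term contributes.
Non-zero symbols (using the symmetry Γ^k_{ij} = Γ^k_{ji}):
Γ^r_{θ θ} = (1/2) g^{rr} (∂_θ g_{rθ} + ∂_θ g_{rθ} - ∂_r g_{θθ}) = (1/2)(1)((0) + (0) - (2*r)) = -r
Γ^θ_{r θ} = (1/2) g^{θθ} (∂_r g_{θθ} + ∂_θ g_{θr} - ∂_θ g_{rθ}) = (1/2)(1/r^2)((2*r) + (0) - (0)) = 1/r
All other Christoffel symbols are zero.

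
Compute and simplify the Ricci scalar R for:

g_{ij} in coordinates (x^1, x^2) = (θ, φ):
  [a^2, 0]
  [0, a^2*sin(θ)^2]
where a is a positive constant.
Non-zero Christoffel symbols (Γ^k_{ij} = Γ^k_{ji}):
Γ^θ_{φ φ} = -sin(2*θ)/2
Γ^φ_{θ φ} = 1/tan(θ)
Ricci tensor (R_{ij} = R^k_{ikj}): R_{θθ} = 1, R_{θφ} = 0, R_{φφ} = sin(θ)^2
Inverse metric: g^{θθ} = 1/a^2, g^{φφ} = 1/(a^2*sin(θ)^2)
R = g^{ij} R_{ij} = (1/a^2)(1) + (1/(a^2*sin(θ)^2))(sin(θ)^2) = 2/a^2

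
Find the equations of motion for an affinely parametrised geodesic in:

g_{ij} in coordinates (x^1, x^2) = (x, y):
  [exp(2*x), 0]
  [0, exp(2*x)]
Geodesic equation: d^2x^k/dλ^2 + Γ^k_{ij} (dx^i/dλ)(dx^j/dλ) = 0.
Non-zero Christoffel symbols:
Γ^x_{x x} = 1
Γ^x_{y y} = -1
Γ^y_{x y} = 1
Substituting (the symmetric pair Γ^k_{ij}, Γ^k_{ji} combines into a factor 2):
d^2x/dλ^2 + (dx/dλ)^2 - (dy/dλ)^2 = 0
d^2y/dλ^2 + 2 (dx/dλ)(dy/dλ) = 0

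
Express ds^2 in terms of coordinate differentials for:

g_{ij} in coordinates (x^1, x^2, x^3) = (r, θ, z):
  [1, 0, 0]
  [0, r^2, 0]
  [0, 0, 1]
ds^2 = g_{ij} dx^i dx^j; only the non-zero components contribute.
ds^2 = dr^2 + r^2 dθ^2 + dz^2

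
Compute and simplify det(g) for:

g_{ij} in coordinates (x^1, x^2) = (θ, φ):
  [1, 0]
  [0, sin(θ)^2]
For a 2×2 metric: det(g) = g_{11}·g_{22} - g_{12}·g_{21}
= (1)·(sin(θ)^2) - (0)·(0)
= sin(θ)^2 - 0
det(g) = sin(θ)^2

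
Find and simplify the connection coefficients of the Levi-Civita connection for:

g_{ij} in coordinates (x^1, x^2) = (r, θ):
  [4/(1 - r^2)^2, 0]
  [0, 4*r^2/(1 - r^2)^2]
Using Γ^k_{ij} = (1/2) g^{km} (∂_i g_{mj} + ∂_j g_{mi} - ∂_m g_{ij}); the metric is diagonal, so only the m = k term contributes.
Non-zero symbols (using the symmetry Γ^k_{ij} = Γ^k_{ji}):
Γ^r_{r r} = (1/2) g^{rr} (∂_r g_{rr} + ∂_r g_{rr} - ∂_r g_{rr}) = (1/2)((1 - r^2)^2/4)((16*r/(1 - r^2)^3) + (16*r/(1 - r^2)^3) - (16*r/(1 - r^2)^3)) = 2*r/(1 - r^2)
Γ^r_{θ θ} = (1/2) g^{rr} (∂_θ g_{rθ} + ∂_θ g_{rθ} - ∂_r g_{θθ}) = (1/2)((1 - r^2)^2/4)((0) + (0) - (-8*(r^3 + r)/(r^2 - 1)^3)) = (r^3 + r)/(r^2 - 1)
Γ^θ_{r θ} = (1/2) g^{θθ} (∂_r g_{θθ} + ∂_θ g_{θr} - ∂_θ g_{rθ}) = (1/2)((1 - r^2)^2/(4*r^2))((-8*(r^3 + r)/(r^2 - 1)^3) + (0) - (0)) = (-r^2 - 1)/(r^3 - r)
All other Christoffel symbols are zero.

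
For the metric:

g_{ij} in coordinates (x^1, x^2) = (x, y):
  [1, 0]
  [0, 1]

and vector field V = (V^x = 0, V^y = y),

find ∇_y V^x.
All Christoffel symbols are zero.
∇_y V^x = ∂_y V^x + Γ^x_{y j} V^j
  = (0) + (0)(0) + (0)(y)
  = 0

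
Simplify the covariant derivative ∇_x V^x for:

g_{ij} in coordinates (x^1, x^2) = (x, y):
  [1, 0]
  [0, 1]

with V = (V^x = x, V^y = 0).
All Christoffel symbols are zero.
∇_x V^x = ∂_x V^x + Γ^x_{x j} V^j
  = (1) + (0)(x) + (0)(0)
  = 1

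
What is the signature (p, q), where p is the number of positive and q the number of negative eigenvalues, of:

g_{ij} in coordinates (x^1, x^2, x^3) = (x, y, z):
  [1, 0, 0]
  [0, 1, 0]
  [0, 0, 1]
The metric is diagonal, so its eigenvalues are the diagonal entries: 1, 1, 1 (at a generic point, where coordinate-dependent entries are positive).
3 positive, 0 negative.
(3, 0) - Riemannian (positive definite)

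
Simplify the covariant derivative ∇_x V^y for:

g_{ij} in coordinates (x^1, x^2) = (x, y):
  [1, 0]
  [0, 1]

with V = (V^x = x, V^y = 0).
All Christoffel symbols are zero.
∇_x V^y = ∂_x V^y + Γ^y_{x j} V^j
  = (0) + (0)(x) + (0)(0)
  = 0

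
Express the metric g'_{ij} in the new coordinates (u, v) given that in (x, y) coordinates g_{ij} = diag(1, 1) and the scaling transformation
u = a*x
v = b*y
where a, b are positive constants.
Invert the transformation: x = u/a, y = v/b
g'_{ij} = (∂x^k/∂x'^i)(∂x^l/∂x'^j) g_{kl}; with g_{kl} = δ_{kl} this is Σ_k (∂x^k/∂x'^i)(∂x^k/∂x'^j).
Jacobian: ∂x/∂u = 1/a, ∂x/∂v = 0, ∂y/∂u = 0, ∂y/∂v = 1/b
g'_{uu} = (1/a)(1/a) + (0)(0) = 1/a^2
g'_{uv} = (1/a)(0) + (0)(1/b) = 0
g'_{vv} = (0)(0) + (1/b)(1/b) = 1/b^2
g'_{ij} = diag(1/a^2, 1/b^2)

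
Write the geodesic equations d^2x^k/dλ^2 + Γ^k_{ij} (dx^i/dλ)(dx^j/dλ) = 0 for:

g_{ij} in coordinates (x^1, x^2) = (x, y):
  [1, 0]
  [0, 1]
Geodesic equation: d^2x^k/dλ^2 + Γ^k_{ij} (dx^i/dλ)(dx^j/dλ) = 0.
All Christoffel symbols vanish, so the geodesics are straight lines:
d^2x/dλ^2 = 0
d^2y/dλ^2 = 0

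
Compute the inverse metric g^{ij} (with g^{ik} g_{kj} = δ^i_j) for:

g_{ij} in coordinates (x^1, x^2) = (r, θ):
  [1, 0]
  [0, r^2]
The metric is diagonal, so g^{ij} is diagonal with entries 1/g_{ii}: diag(1, 1/(r^2)).
g^{ij}:
  [1, 0]
  [0, 1/r^2]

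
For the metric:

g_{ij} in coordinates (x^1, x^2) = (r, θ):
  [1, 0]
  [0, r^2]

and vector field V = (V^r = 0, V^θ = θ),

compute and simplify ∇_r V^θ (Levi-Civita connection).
Non-zero Christoffel symbols:
Γ^r_{θ θ} = -r
Γ^θ_{r θ} = 1/r
∇_r V^θ = ∂_r V^θ + Γ^θ_{r j} V^j
  = (0) + (0)(0) + (1/r)(θ)
  = θ/r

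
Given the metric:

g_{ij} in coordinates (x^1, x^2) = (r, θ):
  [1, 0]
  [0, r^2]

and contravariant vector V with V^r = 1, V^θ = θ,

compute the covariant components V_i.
V_i = g_{ij} V^j:
V_r = (1)(1) + (0)(θ) = 1
V_θ = (0)(1) + (r^2)(θ) = r^2*θ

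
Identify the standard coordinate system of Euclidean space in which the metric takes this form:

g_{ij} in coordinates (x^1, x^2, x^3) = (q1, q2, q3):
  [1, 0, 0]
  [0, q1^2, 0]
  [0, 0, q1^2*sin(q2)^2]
The line element ds^2 = dq1^2 + q1^2 dq2^2 + q1^2 sin(q2)^2 dq3^2 is dr^2 + r^2 dθ^2 + r^2 sin(θ)^2 dφ^2 with q1 = r, q2 = θ, q3 = φ.
spherical coordinates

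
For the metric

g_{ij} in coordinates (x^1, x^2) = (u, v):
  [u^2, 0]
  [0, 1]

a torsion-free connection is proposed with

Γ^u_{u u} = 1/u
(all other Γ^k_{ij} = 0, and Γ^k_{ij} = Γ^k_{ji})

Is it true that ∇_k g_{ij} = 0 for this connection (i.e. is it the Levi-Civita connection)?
Using ∇_k g_{ij} = ∂_k g_{ij} - Γ^m_{ki} g_{mj} - Γ^m_{kj} g_{im}:
e.g. ∇_u g_{uu} = (2*u) - (u) - (u) = 0
Every component ∇_k g_{ij} vanishes: the connection is metric compatible.
Yes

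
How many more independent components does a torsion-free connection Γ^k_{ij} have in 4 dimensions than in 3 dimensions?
Independent components in n dimensions: n × n(n+1)/2 = n^2(n+1)/2.
4D: 4 × 10 = 40
3D: 3 × 6 = 18
Difference = 40 - 18 = 22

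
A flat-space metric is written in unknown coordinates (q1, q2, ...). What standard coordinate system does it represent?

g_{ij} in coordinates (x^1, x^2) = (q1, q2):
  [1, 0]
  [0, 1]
All components are constant and the metric is the identity, i.e. orthonormal rectilinear coordinates.
Cartesian (2D) coordinates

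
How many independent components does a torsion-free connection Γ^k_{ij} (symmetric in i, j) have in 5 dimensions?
Γ^k_{ij} has n choices for the upper index and n(n+1)/2 independent symmetric lower index pairs.
Total = 5 × 5×6/2 = 5 × 15 = 75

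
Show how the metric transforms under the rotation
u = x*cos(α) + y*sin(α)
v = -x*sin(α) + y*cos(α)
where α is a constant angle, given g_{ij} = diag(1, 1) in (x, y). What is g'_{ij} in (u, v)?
Invert the transformation: x = u*cos(α) - v*sin(α), y = u*sin(α) + v*cos(α)
g'_{ij} = (∂x^k/∂x'^i)(∂x^l/∂x'^j) g_{kl}; with g_{kl} = δ_{kl} this is Σ_k (∂x^k/∂x'^i)(∂x^k/∂x'^j).
Jacobian: ∂x/∂u = cos(α), ∂x/∂v = -sin(α), ∂y/∂u = sin(α), ∂y/∂v = cos(α)
g'_{uu} = (cos(α))(cos(α)) + (sin(α))(sin(α)) = 1
g'_{uv} = (cos(α))(-sin(α)) + (sin(α))(cos(α)) = 0
g'_{vv} = (-sin(α))(-sin(α)) + (cos(α))(cos(α)) = 1
g'_{ij} = diag(1, 1)
The Euclidean metric is invariant under rotations.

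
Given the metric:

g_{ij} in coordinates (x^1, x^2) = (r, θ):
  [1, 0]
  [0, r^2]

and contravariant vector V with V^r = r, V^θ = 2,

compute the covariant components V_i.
V_i = g_{ij} V^j:
V_r = (1)(r) + (0)(2) = r
V_θ = (0)(r) + (r^2)(2) = 2*r^2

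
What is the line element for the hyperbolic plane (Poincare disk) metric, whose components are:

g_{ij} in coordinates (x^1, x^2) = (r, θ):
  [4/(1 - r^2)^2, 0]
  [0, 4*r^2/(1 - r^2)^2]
ds^2 = g_{ij} dx^i dx^j; only the non-zero components contribute.
ds^2 = (4/(1 - r^2)^2) dr^2 + (4*r^2/(1 - r^2)^2) dθ^2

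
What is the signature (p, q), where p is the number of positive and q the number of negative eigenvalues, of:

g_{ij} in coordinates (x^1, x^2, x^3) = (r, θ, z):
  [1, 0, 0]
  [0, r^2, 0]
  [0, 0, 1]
The metric is diagonal, so its eigenvalues are the diagonal entries: 1, r^2, 1 (at a generic point, where coordinate-dependent entries are positive).
3 positive, 0 negative.
(3, 0) - Riemannian (positive definite)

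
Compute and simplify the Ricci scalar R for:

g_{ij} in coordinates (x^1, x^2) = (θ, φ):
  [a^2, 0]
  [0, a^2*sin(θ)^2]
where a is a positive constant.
Non-zero Christoffel symbols (Γ^k_{ij} = Γ^k_{ji}):
Γ^θ_{φ φ} = -sin(2*θ)/2
Γ^φ_{θ φ} = 1/tan(θ)
Ricci tensor (R_{ij} = R^k_{ikj}): R_{θθ} = 1, R_{θφ} = 0, R_{φφ} = sin(θ)^2
Inverse metric: g^{θθ} = 1/a^2, g^{φφ} = 1/(a^2*sin(θ)^2)
R = g^{ij} R_{ij} = (1/a^2)(1) + (1/(a^2*sin(θ)^2))(sin(θ)^2) = 2/a^2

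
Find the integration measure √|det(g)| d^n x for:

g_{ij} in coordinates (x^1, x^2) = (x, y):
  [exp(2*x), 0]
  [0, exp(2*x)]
det(g) = exp(4*x)
√|det(g)| = exp(2*x)
Volume element: dV = exp(2*x) dx dy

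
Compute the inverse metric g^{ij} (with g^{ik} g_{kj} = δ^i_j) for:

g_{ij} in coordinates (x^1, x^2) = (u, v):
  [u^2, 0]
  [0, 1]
The metric is diagonal, so g^{ij} is diagonal with entries 1/g_{ii}: diag(1/(u^2), 1).
g^{ij}:
  [1/u^2, 0]
  [0, 1]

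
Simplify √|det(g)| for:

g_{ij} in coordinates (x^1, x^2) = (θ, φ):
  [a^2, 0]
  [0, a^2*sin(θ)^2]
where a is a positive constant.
det(g) = a^4*sin(θ)^2
√|det(g)| = a^2*sin(θ) (taking 0 < θ < π so that |sin(θ)| = sin(θ))
Volume element: dV = a^2*sin(θ) dθ dφ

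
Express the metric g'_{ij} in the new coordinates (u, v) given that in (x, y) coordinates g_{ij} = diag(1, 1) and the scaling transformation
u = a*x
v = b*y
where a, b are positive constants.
Invert the transformation: x = u/a, y = v/b
g'_{ij} = (∂x^k/∂x'^i)(∂x^l/∂x'^j) g_{kl}; with g_{kl} = δ_{kl} this is Σ_k (∂x^k/∂x'^i)(∂x^k/∂x'^j).
Jacobian: ∂x/∂u = 1/a, ∂x/∂v = 0, ∂y/∂u = 0, ∂y/∂v = 1/b
g'_{uu} = (1/a)(1/a) + (0)(0) = 1/a^2
g'_{uv} = (1/a)(0) + (0)(1/b) = 0
g'_{vv} = (0)(0) + (1/b)(1/b) = 1/b^2
g'_{ij} = diag(1/a^2, 1/b^2)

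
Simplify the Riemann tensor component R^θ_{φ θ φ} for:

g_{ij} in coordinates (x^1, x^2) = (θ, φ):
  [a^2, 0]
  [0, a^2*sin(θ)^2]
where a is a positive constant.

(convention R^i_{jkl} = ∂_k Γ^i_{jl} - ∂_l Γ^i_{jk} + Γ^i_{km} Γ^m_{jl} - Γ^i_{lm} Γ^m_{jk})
Non-zero Christoffel symbols (Γ^k_{ij} = Γ^k_{ji}):
Γ^θ_{φ φ} = -sin(2*θ)/2
Γ^φ_{θ φ} = 1/tan(θ)
R^θ_{φ θ φ} = ∂_θ Γ^θ_{φ φ} - ∂_φ Γ^θ_{φ θ} + Γ^θ_{θ m} Γ^m_{φ φ} - Γ^θ_{φ m} Γ^m_{φ θ}
  = (-cos(2*θ)) - (0) + (0) - (-cos(θ)^2) = sin(θ)^2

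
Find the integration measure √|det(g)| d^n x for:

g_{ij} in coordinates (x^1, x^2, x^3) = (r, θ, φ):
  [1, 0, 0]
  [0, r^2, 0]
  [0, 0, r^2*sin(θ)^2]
det(g) = r^4*sin(θ)^2
√|det(g)| = r^2*sin(θ) (taking 0 < θ < π so that |sin(θ)| = sin(θ))
Volume element: dV = r^2*sin(θ) dr dθ dφ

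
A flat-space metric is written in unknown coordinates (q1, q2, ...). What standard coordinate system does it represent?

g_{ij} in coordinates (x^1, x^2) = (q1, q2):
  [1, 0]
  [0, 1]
All components are constant and the metric is the identity, i.e. orthonormal rectilinear coordinates.
Cartesian (2D) coordinates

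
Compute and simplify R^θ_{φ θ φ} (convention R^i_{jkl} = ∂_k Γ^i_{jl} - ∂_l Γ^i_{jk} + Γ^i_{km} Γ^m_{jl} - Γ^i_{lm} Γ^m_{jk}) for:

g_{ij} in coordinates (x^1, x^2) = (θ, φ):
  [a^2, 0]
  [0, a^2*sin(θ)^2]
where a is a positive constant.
Non-zero Christoffel symbols (Γ^k_{ij} = Γ^k_{ji}):
Γ^θ_{φ φ} = -sin(2*θ)/2
Γ^φ_{θ φ} = 1/tan(θ)
R^θ_{φ θ φ} = ∂_θ Γ^θ_{φ φ} - ∂_φ Γ^θ_{φ θ} + Γ^θ_{θ m} Γ^m_{φ φ} - Γ^θ_{φ m} Γ^m_{φ θ}
  = (-cos(2*θ)) - (0) + (0) - (-cos(θ)^2) = sin(θ)^2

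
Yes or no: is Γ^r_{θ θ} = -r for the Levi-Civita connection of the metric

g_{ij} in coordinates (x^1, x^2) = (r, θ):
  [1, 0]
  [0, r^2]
Γ^r_{θ θ} = (1/2) g^{rr} (∂_θ g_{rθ} + ∂_θ g_{rθ} - ∂_r g_{θθ}) = (1/2)(1)((0) + (0) - (2*r)) = -r
This equals the proposed value -r.
Yes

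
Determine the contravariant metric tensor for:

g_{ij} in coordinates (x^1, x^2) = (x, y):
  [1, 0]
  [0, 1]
The metric is diagonal, so g^{ij} is diagonal with entries 1/g_{ii}: diag(1, 1).
g^{ij}:
  [1, 0]
  [0, 1]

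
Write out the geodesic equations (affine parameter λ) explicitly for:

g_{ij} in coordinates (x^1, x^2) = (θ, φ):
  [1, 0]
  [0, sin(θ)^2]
Geodesic equation: d^2x^k/dλ^2 + Γ^k_{ij} (dx^i/dλ)(dx^j/dλ) = 0.
Non-zero Christoffel symbols:
Γ^θ_{φ φ} = -sin(2*θ)/2
Γ^φ_{θ φ} = 1/tan(θ)
Substituting (the symmetric pair Γ^k_{ij}, Γ^k_{ji} combines into a factor 2):
d^2θ/dλ^2 - (sin(2*θ)/2) (dφ/dλ)^2 = 0
d^2φ/dλ^2 + (2/tan(θ)) (dθ/dλ)(dφ/dλ) = 0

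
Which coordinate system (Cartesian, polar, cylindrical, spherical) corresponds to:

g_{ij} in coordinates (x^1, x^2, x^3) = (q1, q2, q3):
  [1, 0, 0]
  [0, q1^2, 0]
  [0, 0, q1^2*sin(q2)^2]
The line element ds^2 = dq1^2 + q1^2 dq2^2 + q1^2 sin(q2)^2 dq3^2 is dr^2 + r^2 dθ^2 + r^2 sin(θ)^2 dφ^2 with q1 = r, q2 = θ, q3 = φ.
spherical coordinates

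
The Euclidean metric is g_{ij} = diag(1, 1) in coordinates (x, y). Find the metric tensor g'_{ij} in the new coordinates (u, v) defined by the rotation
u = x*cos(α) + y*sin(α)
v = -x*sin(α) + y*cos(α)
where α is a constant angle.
Invert the transformation: x = u*cos(α) - v*sin(α), y = u*sin(α) + v*cos(α)
g'_{ij} = (∂x^k/∂x'^i)(∂x^l/∂x'^j) g_{kl}; with g_{kl} = δ_{kl} this is Σ_k (∂x^k/∂x'^i)(∂x^k/∂x'^j).
Jacobian: ∂x/∂u = cos(α), ∂x/∂v = -sin(α), ∂y/∂u = sin(α), ∂y/∂v = cos(α)
g'_{uu} = (cos(α))(cos(α)) + (sin(α))(sin(α)) = 1
g'_{uv} = (cos(α))(-sin(α)) + (sin(α))(cos(α)) = 0
g'_{vv} = (-sin(α))(-sin(α)) + (cos(α))(cos(α)) = 1
g'_{ij} = diag(1, 1)
The Euclidean metric is invariant under rotations.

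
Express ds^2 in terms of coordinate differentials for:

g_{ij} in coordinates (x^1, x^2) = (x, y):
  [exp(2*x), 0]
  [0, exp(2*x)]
ds^2 = g_{ij} dx^i dx^j; only the non-zero components contribute.
ds^2 = exp(2*x) dx^2 + exp(2*x) dy^2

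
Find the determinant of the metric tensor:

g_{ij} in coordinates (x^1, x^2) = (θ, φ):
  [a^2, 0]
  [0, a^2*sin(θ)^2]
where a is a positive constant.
For a 2×2 metric: det(g) = g_{11}·g_{22} - g_{12}·g_{21}
= (a^2)·(a^2*sin(θ)^2) - (0)·(0)
= a^4*sin(θ)^2 - 0
det(g) = a^4*sin(θ)^2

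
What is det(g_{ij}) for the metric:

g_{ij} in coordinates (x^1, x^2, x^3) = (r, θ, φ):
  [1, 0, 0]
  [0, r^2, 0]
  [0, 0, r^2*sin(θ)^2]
Diagonal metric: det(g) = g_{11}·g_{22}·g_{33}
= (1)·(r^2)·(r^2*sin(θ)^2)
det(g) = r^4*sin(θ)^2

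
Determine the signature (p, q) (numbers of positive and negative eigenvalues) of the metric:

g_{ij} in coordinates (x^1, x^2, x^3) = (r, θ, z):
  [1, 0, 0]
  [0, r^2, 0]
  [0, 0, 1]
The metric is diagonal, so its eigenvalues are the diagonal entries: 1, r^2, 1 (at a generic point, where coordinate-dependent entries are positive).
3 positive, 0 negative.
(3, 0) - Riemannian (positive definite)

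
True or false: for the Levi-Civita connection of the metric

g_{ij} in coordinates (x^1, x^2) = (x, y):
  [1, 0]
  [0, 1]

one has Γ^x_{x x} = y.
Γ^x_{x x} = (1/2) g^{xx} (∂_x g_{xx} + ∂_x g_{xx} - ∂_x g_{xx}) = (1/2)(1)((0) + (0) - (0)) = 0
This differs from the proposed value y.
False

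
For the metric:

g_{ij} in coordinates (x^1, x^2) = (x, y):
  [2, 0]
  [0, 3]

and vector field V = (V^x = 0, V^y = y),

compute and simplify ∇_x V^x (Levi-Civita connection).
All Christoffel symbols are zero.
∇_x V^x = ∂_x V^x + Γ^x_{x j} V^j
  = (0) + (0)(0) + (0)(y)
  = 0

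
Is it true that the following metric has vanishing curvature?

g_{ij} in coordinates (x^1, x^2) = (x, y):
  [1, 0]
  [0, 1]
All metric components are constant, so every Christoffel symbol vanishes and R^i_{jkl} = 0.
Yes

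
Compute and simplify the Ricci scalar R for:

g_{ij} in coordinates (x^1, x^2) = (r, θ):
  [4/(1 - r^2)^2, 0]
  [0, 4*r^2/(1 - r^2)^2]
Non-zero Christoffel symbols (Γ^k_{ij} = Γ^k_{ji}):
Γ^r_{r r} = 2*r/(1 - r^2)
Γ^r_{θ θ} = (r^3 + r)/(r^2 - 1)
Γ^θ_{r θ} = (-r^2 - 1)/(r^3 - r)
Ricci tensor (R_{ij} = R^k_{ikj}): R_{rr} = -4/(r^2 - 1)^2, R_{rθ} = 0, R_{θθ} = -4*r^2/(r^2 - 1)^2
Inverse metric: g^{rr} = (1 - r^2)^2/4, g^{θθ} = (1 - r^2)^2/(4*r^2)
R = g^{ij} R_{ij} = ((1 - r^2)^2/4)(-4/(r^2 - 1)^2) + ((1 - r^2)^2/(4*r^2))(-4*r^2/(r^2 - 1)^2) = -2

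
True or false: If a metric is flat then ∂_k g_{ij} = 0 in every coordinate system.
Flatness means R^i_{jkl} = 0; the components can still vary, e.g. the flat plane in polar coordinates has g_{θθ} = r^2.
False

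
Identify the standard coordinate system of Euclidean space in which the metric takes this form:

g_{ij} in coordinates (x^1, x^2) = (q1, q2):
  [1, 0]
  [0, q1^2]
The line element ds^2 = dq1^2 + q1^2 dq2^2 is dr^2 + r^2 dθ^2 with q1 = r, q2 = θ.
polar coordinates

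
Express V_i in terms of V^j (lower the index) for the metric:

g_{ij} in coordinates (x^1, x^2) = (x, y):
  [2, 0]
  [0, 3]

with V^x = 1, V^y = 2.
V_i = g_{ij} V^j:
V_x = (2)(1) + (0)(2) = 2
V_y = (0)(1) + (3)(2) = 6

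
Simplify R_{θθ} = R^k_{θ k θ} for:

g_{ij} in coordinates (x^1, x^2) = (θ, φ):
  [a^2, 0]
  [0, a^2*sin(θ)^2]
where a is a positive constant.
Non-zero Christoffel symbols (Γ^k_{ij} = Γ^k_{ji}):
Γ^θ_{φ φ} = -sin(2*θ)/2
Γ^φ_{θ φ} = 1/tan(θ)
R^θ_{θ θ θ} = 0 (a repeated index in an antisymmetric pair)
R^φ_{θ φ θ} = ∂_φ Γ^φ_{θ θ} - ∂_θ Γ^φ_{θ φ} + Γ^φ_{φ m} Γ^m_{θ θ} - Γ^φ_{θ m} Γ^m_{θ φ}
  = (0) - (-1/sin(θ)^2) + (0) - (1/tan(θ)^2) = 1
R_{θθ} = R^θ_{θ θ θ} + R^φ_{θ φ θ} = (0) + (1) = 1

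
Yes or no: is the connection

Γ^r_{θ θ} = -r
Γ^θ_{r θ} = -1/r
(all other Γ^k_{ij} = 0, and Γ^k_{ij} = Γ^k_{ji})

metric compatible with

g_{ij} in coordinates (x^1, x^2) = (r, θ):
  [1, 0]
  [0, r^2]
Using ∇_k g_{ij} = ∂_k g_{ij} - Γ^m_{ki} g_{mj} - Γ^m_{kj} g_{im}:
∇_r g_{θθ} = (2*r) - (-r) - (-r) = 4*r ≠ 0
So the connection is not metric compatible (it is not the Levi-Civita connection).
No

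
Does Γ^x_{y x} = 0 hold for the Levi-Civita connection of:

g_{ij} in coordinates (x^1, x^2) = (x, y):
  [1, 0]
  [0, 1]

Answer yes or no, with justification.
Γ^x_{y x} = (1/2) g^{xx} (∂_y g_{xx} + ∂_x g_{xy} - ∂_x g_{yx}) = (1/2)(1)((0) + (0) - (0)) = 0
This equals the proposed value 0.
Yes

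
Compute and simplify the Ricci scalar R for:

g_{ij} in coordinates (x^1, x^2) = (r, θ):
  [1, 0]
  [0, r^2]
Non-zero Christoffel symbols (Γ^k_{ij} = Γ^k_{ji}):
Γ^r_{θ θ} = -r
Γ^θ_{r θ} = 1/r
Ricci tensor (R_{ij} = R^k_{ikj}): R_{rr} = 0, R_{rθ} = 0, R_{θθ} = 0
Inverse metric: g^{rr} = 1, g^{θθ} = 1/r^2
R = g^{ij} R_{ij} = (1)(0) + (1/r^2)(0) = 0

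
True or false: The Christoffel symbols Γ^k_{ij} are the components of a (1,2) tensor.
Under a change of coordinates Γ picks up an inhomogeneous term ∂²x/∂x'∂x'; e.g. Γ = 0 in Cartesian coordinates but Γ^r_{θθ} = -r in polar coordinates on the same flat plane.
False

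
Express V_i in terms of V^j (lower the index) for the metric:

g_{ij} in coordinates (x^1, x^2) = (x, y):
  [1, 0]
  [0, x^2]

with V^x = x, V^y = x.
V_i = g_{ij} V^j:
V_x = (1)(x) + (0)(x) = x
V_y = (0)(x) + (x^2)(x) = x^3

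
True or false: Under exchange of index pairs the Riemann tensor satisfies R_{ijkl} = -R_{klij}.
The pair-exchange symmetry has a plus sign: R_{ijkl} = +R_{klij}.
False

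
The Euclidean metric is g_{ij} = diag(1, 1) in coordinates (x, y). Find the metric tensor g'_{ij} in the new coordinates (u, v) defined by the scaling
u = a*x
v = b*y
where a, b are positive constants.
Invert the transformation: x = u/a, y = v/b
g'_{ij} = (∂x^k/∂x'^i)(∂x^l/∂x'^j) g_{kl}; with g_{kl} = δ_{kl} this is Σ_k (∂x^k/∂x'^i)(∂x^k/∂x'^j).
Jacobian: ∂x/∂u = 1/a, ∂x/∂v = 0, ∂y/∂u = 0, ∂y/∂v = 1/b
g'_{uu} = (1/a)(1/a) + (0)(0) = 1/a^2
g'_{uv} = (1/a)(0) + (0)(1/b) = 0
g'_{vv} = (0)(0) + (1/b)(1/b) = 1/b^2
g'_{ij} = diag(1/a^2, 1/b^2)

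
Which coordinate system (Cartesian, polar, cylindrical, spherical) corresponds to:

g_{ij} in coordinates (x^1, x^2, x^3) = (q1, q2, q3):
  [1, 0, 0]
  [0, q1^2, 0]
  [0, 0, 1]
The line element ds^2 = dq1^2 + q1^2 dq2^2 + dq3^2 is dr^2 + r^2 dθ^2 + dz^2 with q1 = r, q2 = θ, q3 = z.
cylindrical coordinates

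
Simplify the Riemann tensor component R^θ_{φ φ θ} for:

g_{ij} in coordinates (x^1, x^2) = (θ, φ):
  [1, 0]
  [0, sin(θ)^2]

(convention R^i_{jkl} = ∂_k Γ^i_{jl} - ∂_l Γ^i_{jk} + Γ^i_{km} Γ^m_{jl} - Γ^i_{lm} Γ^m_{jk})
Non-zero Christoffel symbols (Γ^k_{ij} = Γ^k_{ji}):
Γ^θ_{φ φ} = -sin(2*θ)/2
Γ^φ_{θ φ} = 1/tan(θ)
R^θ_{φ φ θ} = ∂_φ Γ^θ_{φ θ} - ∂_θ Γ^θ_{φ φ} + Γ^θ_{φ m} Γ^m_{φ θ} - Γ^θ_{θ m} Γ^m_{φ φ}
  = (0) - (-cos(2*θ)) + (-cos(θ)^2) - (0) = -sin(θ)^2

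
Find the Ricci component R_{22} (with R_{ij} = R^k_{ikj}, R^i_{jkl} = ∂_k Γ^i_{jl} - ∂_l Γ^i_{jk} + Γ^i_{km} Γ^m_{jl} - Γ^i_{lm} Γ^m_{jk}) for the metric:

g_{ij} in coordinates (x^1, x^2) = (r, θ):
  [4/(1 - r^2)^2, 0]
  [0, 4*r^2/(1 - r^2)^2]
Non-zero Christoffel symbols (Γ^k_{ij} = Γ^k_{ji}):
Γ^r_{r r} = 2*r/(1 - r^2)
Γ^r_{θ θ} = (r^3 + r)/(r^2 - 1)
Γ^θ_{r θ} = (-r^2 - 1)/(r^3 - r)
R^r_{θ r θ} = ∂_r Γ^r_{θ θ} - ∂_θ Γ^r_{θ r} + Γ^r_{r m} Γ^m_{θ θ} - Γ^r_{θ m} Γ^m_{θ r}
  = ((r^4 - 4*r^2 - 1)/(r^2 - 1)^2) - (0) + (-2*r^2*(r^2 + 1)/(r^2 - 1)^2) - (-(r^2 + 1)^2/(r^2 - 1)^2) = -4*r^2/(r^2 - 1)^2
R^θ_{θ θ θ} = 0 (a repeated index in an antisymmetric pair)
R_{θθ} = R^r_{θ r θ} + R^θ_{θ θ θ} = (-4*r^2/(r^2 - 1)^2) + (0) = -4*r^2/(r^2 - 1)^2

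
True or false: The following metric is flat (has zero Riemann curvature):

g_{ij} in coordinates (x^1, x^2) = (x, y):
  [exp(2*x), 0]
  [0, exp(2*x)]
Non-zero Christoffel symbols:
Γ^x_{x x} = 1
Γ^x_{y y} = -1
Γ^y_{x y} = 1
Ricci tensor: R_{xx} = 0, R_{xy} = 0, R_{yy} = 0
All R_{ij} vanish; in 2 dimensions the Riemann tensor is fully determined by the Ricci tensor, so R^i_{jkl} = 0: the metric is flat (curvilinear coordinates on flat space).
True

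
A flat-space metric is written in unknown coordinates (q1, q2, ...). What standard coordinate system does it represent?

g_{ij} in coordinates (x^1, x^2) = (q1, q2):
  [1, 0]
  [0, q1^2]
The line element ds^2 = dq1^2 + q1^2 dq2^2 is dr^2 + r^2 dθ^2 with q1 = r, q2 = θ.
polar coordinates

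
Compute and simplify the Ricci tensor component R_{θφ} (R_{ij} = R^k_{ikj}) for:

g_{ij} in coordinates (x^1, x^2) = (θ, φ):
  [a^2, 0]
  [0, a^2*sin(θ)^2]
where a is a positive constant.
Non-zero Christoffel symbols (Γ^k_{ij} = Γ^k_{ji}):
Γ^θ_{φ φ} = -sin(2*θ)/2
Γ^φ_{θ φ} = 1/tan(θ)
R^θ_{θ θ φ} = 0 (a repeated index in an antisymmetric pair)
R^φ_{θ φ φ} = 0 (a repeated index in an antisymmetric pair)
R_{θφ} = R^θ_{θ θ φ} + R^φ_{θ φ φ} = (0) + (0) = 0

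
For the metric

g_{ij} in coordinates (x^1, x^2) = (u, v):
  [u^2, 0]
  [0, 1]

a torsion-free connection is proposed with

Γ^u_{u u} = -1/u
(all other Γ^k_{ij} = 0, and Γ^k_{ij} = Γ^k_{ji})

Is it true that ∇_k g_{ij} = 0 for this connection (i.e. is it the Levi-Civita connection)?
Using ∇_k g_{ij} = ∂_k g_{ij} - Γ^m_{ki} g_{mj} - Γ^m_{kj} g_{im}:
∇_u g_{uu} = (2*u) - (-u) - (-u) = 4*u ≠ 0
So the connection is not metric compatible (it is not the Levi-Civita connection).
No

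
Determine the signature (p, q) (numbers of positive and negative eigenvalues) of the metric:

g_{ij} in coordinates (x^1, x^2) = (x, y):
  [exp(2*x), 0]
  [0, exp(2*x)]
The metric is diagonal, so its eigenvalues are the diagonal entries: exp(2*x), exp(2*x) (at a generic point, where coordinate-dependent entries are positive).
2 positive, 0 negative.
(2, 0) - Riemannian (positive definite)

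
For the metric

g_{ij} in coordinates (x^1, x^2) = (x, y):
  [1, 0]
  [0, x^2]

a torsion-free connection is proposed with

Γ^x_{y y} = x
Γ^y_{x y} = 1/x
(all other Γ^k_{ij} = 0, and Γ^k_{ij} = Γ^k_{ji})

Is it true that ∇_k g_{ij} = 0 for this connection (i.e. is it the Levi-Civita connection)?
Using ∇_k g_{ij} = ∂_k g_{ij} - Γ^m_{ki} g_{mj} - Γ^m_{kj} g_{im}:
∇_y g_{xy} = (0) - (x) - (x) = -2*x ≠ 0
So the connection is not metric compatible (it is not the Levi-Civita connection).
No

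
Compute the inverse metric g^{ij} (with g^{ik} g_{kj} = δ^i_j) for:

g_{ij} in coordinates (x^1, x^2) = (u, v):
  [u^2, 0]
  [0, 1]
The metric is diagonal, so g^{ij} is diagonal with entries 1/g_{ii}: diag(1/(u^2), 1).
g^{ij}:
  [1/u^2, 0]
  [0, 1]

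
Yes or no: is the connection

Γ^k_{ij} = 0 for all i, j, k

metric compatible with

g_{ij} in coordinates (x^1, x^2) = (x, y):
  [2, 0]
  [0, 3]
Using ∇_k g_{ij} = ∂_k g_{ij} - Γ^m_{ki} g_{mj} - Γ^m_{kj} g_{im}:
e.g. ∇_x g_{xy} = (0) - (0) - (0) = 0
Every component ∇_k g_{ij} vanishes: the connection is metric compatible.
Yes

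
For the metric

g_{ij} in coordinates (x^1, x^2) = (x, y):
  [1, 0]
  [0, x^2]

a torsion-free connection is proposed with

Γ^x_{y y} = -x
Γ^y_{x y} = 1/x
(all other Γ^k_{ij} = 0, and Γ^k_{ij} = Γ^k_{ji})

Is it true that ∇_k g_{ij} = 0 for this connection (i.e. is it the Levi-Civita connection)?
Using ∇_k g_{ij} = ∂_k g_{ij} - Γ^m_{ki} g_{mj} - Γ^m_{kj} g_{im}:
e.g. ∇_x g_{yy} = (2*x) - (x) - (x) = 0
Every component ∇_k g_{ij} vanishes: the connection is metric compatible.
Yes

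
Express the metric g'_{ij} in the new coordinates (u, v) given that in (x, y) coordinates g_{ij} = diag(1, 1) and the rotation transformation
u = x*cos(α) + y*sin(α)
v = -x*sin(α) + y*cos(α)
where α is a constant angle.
Invert the transformation: x = u*cos(α) - v*sin(α), y = u*sin(α) + v*cos(α)
g'_{ij} = (∂x^k/∂x'^i)(∂x^l/∂x'^j) g_{kl}; with g_{kl} = δ_{kl} this is Σ_k (∂x^k/∂x'^i)(∂x^k/∂x'^j).
Jacobian: ∂x/∂u = cos(α), ∂x/∂v = -sin(α), ∂y/∂u = sin(α), ∂y/∂v = cos(α)
g'_{uu} = (cos(α))(cos(α)) + (sin(α))(sin(α)) = 1
g'_{uv} = (cos(α))(-sin(α)) + (sin(α))(cos(α)) = 0
g'_{vv} = (-sin(α))(-sin(α)) + (cos(α))(cos(α)) = 1
g'_{ij} = diag(1, 1)
The Euclidean metric is invariant under rotations.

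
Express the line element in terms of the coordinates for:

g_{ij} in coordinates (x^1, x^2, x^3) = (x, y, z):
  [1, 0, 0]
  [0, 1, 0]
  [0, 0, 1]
ds^2 = g_{ij} dx^i dx^j; only the non-zero components contribute.
ds^2 = dx^2 + dy^2 + dz^2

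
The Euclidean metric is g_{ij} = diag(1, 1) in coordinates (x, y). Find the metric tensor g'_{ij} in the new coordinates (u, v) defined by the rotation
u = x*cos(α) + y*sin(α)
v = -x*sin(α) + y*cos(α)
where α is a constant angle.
Invert the transformation: x = u*cos(α) - v*sin(α), y = u*sin(α) + v*cos(α)
g'_{ij} = (∂x^k/∂x'^i)(∂x^l/∂x'^j) g_{kl}; with g_{kl} = δ_{kl} this is Σ_k (∂x^k/∂x'^i)(∂x^k/∂x'^j).
Jacobian: ∂x/∂u = cos(α), ∂x/∂v = -sin(α), ∂y/∂u = sin(α), ∂y/∂v = cos(α)
g'_{uu} = (cos(α))(cos(α)) + (sin(α))(sin(α)) = 1
g'_{uv} = (cos(α))(-sin(α)) + (sin(α))(cos(α)) = 0
g'_{vv} = (-sin(α))(-sin(α)) + (cos(α))(cos(α)) = 1
g'_{ij} = diag(1, 1)
The Euclidean metric is invariant under rotations.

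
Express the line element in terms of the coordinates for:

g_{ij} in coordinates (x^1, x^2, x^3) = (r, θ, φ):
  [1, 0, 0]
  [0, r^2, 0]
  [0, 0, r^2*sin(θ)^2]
ds^2 = g_{ij} dx^i dx^j; only the non-zero components contribute.
ds^2 = dr^2 + r^2 dθ^2 + r^2*sin(θ)^2 dφ^2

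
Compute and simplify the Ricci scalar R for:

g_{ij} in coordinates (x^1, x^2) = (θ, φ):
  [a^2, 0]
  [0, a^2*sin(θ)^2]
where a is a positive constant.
Non-zero Christoffel symbols (Γ^k_{ij} = Γ^k_{ji}):
Γ^θ_{φ φ} = -sin(2*θ)/2
Γ^φ_{θ φ} = 1/tan(θ)
Ricci tensor (R_{ij} = R^k_{ikj}): R_{θθ} = 1, R_{θφ} = 0, R_{φφ} = sin(θ)^2
Inverse metric: g^{θθ} = 1/a^2, g^{φφ} = 1/(a^2*sin(θ)^2)
R = g^{ij} R_{ij} = (1/a^2)(1) + (1/(a^2*sin(θ)^2))(sin(θ)^2) = 2/a^2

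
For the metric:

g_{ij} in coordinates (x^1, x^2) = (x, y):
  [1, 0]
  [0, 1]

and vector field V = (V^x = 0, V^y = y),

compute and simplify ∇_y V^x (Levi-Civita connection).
All Christoffel symbols are zero.
∇_y V^x = ∂_y V^x + Γ^x_{y j} V^j
  = (0) + (0)(0) + (0)(y)
  = 0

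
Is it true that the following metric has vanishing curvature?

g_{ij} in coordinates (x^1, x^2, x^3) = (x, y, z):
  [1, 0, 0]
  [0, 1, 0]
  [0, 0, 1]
All metric components are constant, so every Christoffel symbol vanishes and R^i_{jkl} = 0.
Yes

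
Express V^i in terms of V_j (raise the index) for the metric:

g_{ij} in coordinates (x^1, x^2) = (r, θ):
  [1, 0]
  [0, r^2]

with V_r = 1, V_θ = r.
Inverse metric (diagonal): g^{rr} = 1, g^{θθ} = 1/r^2
V^i = g^{ij} V_j:
V^r = (1)(1) + (0)(r) = 1
V^θ = (0)(1) + (1/r^2)(r) = 1/r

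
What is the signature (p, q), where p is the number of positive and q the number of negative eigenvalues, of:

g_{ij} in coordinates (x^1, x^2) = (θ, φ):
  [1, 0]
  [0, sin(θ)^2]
The metric is diagonal, so its eigenvalues are the diagonal entries: 1, sin(θ)^2 (at a generic point, where coordinate-dependent entries are positive).
2 positive, 0 negative.
(2, 0) - Riemannian (positive definite)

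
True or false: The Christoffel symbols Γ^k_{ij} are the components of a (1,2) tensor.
Under a change of coordinates Γ picks up an inhomogeneous term ∂²x/∂x'∂x'; e.g. Γ = 0 in Cartesian coordinates but Γ^r_{θθ} = -r in polar coordinates on the same flat plane.
False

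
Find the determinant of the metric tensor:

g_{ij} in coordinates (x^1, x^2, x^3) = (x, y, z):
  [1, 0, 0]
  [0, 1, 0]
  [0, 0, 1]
Diagonal metric: det(g) = g_{11}·g_{22}·g_{33}
= (1)·(1)·(1)
det(g) = 1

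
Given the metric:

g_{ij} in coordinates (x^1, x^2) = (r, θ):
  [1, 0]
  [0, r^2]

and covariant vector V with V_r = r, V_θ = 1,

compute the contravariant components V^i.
Inverse metric (diagonal): g^{rr} = 1, g^{θθ} = 1/r^2
V^i = g^{ij} V_j:
V^r = (1)(r) + (0)(1) = r
V^θ = (0)(r) + (1/r^2)(1) = 1/r^2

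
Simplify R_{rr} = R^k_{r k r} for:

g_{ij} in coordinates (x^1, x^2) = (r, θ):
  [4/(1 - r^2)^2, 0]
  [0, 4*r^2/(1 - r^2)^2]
Non-zero Christoffel symbols (Γ^k_{ij} = Γ^k_{ji}):
Γ^r_{r r} = 2*r/(1 - r^2)
Γ^r_{θ θ} = (r^3 + r)/(r^2 - 1)
Γ^θ_{r θ} = (-r^2 - 1)/(r^3 - r)
R^r_{r r r} = 0 (a repeated index in an antisymmetric pair)
R^θ_{r θ r} = ∂_θ Γ^θ_{r r} - ∂_r Γ^θ_{r θ} + Γ^θ_{θ m} Γ^m_{r r} - Γ^θ_{r m} Γ^m_{r θ}
  = (0) - ((r^4 + 4*r^2 - 1)/(r^3 - r)^2) + (2*(r^2 + 1)/(r^2 - 1)^2) - ((r^2 + 1)^2/(r^3 - r)^2) = -4/(r^2 - 1)^2
R_{rr} = R^r_{r r r} + R^θ_{r θ r} = (0) + (-4/(r^2 - 1)^2) = -4/(r^2 - 1)^2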